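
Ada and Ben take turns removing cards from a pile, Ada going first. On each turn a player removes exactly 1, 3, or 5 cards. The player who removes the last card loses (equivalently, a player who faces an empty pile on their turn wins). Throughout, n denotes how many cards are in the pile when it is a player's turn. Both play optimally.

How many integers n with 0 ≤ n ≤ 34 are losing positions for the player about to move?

17

Compute win/loss labels from the base case upward. A position with no move is W. Any other position is W if it can reach an L in one move, else L.
n=0: no move; the opponent has just taken the last card and therefore loses → W
n=1: L (sole option 0(W) is W)
n=2: W (go to 1, an L position)
n=3: L (options 2(W), 0(W) are all W)
n=4: W (go to 3, an L position)
n=5: L (options 4(W), 2(W), 0(W) are all W)
n=6: W (go to 5, an L position)
n=7: L (options 6(W), 4(W), 2(W) are all W)
n=8: W (go to 7, an L position)
n=9: L (options 8(W), 6(W), 4(W) are all W)
n=10: W (go to 9, an L position)
n=11: L (options 10(W), 8(W), 6(W) are all W)
n=12: W (go to 11, an L position)
n=13: L (options 12(W), 10(W), 8(W) are all W)
n=14: W (go to 13, an L position)
n=15: L (options 14(W), 12(W), 10(W) are all W)
n=16: W (go to 15, an L position)
n=17: L (options 16(W), 14(W), 12(W) are all W)
n=18: W (go to 17, an L position)
n=19: L (options 18(W), 16(W), 14(W) are all W)
n=20: W (go to 19, an L position)
n=21: L (options 20(W), 18(W), 16(W) are all W)
n=22: W (go to 21, an L position)
n=23: L (options 22(W), 20(W), 18(W) are all W)
n=24: W (go to 23, an L position)
n=25: L (options 24(W), 22(W), 20(W) are all W)
n=26: W (go to 25, an L position)
n=27: L (options 26(W), 24(W), 22(W) are all W)
n=28: W (go to 27, an L position)
n=29: L (options 28(W), 26(W), 24(W) are all W)
n=30: W (go to 29, an L position)
n=31: L (options 30(W), 28(W), 26(W) are all W)
n=32: W (go to 31, an L position)
n=33: L (options 32(W), 30(W), 28(W) are all W)
n=34: W (go to 33, an L position)
L entries with 0 ≤ n ≤ 34: n = 1, 3, 5, 7, 9, 11, 13, 15, 17, 19, 21, 23, 25, 27, 29, 31, 33; that makes 17.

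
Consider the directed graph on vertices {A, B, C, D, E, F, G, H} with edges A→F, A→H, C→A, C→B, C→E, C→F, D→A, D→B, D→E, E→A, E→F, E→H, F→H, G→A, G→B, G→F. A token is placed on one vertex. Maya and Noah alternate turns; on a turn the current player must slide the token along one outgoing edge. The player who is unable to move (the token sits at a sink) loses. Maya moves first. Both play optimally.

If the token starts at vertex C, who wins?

Positions with no move are L. A position that does have a move is losing for the player to move precisely when every available move leads to a winning position for the opponent. Fill in the labels:
Every edge goes from a vertex to one that appears earlier in the order H, B, F, A, G, E, C, D, so processing vertices in that order labels each vertex after all of its successors.
H: no outgoing edge → L
B: no outgoing edge → L
F: reaches L-position H → W
A: reaches L-position H → W
G: reaches L-position B → W
E: reaches L-position H → W
C: reaches L-position B → W
D: reaches L-position B → W
From C Maya can move to B, reaching an L position.

Maya wins.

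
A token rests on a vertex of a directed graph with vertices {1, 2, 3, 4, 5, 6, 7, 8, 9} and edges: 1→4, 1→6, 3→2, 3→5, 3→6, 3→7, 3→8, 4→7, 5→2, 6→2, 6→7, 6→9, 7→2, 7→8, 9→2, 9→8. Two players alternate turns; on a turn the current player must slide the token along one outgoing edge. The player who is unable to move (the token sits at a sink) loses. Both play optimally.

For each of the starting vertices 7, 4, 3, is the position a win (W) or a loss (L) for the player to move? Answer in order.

7: W, 4: L, 3: W

Build the W/L table. Terminal = L. A non-terminal position is W if it has a move to some L; otherwise it is L.
Every edge goes from a vertex to one that appears earlier in the order 8, 2, 5, 7, 9, 6, 3, 4, 1, so processing vertices in that order labels each vertex after all of its successors.
8: no outgoing edge → L
2: no outgoing edge → L
5: can move to 2, which is L ⇒ W
7: can move to 2, which is L ⇒ W
9: can move to 2, which is L ⇒ W
6: can move to 2, which is L ⇒ W
3: can move to 2, which is L ⇒ W
4: the only move is to 7(W), a W ⇒ L
1: can move to 4, which is L ⇒ W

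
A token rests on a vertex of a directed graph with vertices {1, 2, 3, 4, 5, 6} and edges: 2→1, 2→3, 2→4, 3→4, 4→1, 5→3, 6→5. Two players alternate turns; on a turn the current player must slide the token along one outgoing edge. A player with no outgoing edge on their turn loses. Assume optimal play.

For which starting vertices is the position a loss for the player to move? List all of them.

1, 3, 6

Compute win/loss labels from the base case upward. A position with no move is L. Any other position is W if it can reach an L in one move, else L.
Every edge goes from a vertex to one that appears earlier in the order 1, 4, 3, 2, 5, 6, so processing vertices in that order labels each vertex after all of its successors.
1: no outgoing edge → L
4: →1(L), so W
3: →4(W) only, which is W, so L
2: →3(L), so W
5: →3(L), so W
6: →5(W) only, which is W, so L
The losing starting vertices are exactly the entries labelled L in this table (3 of them).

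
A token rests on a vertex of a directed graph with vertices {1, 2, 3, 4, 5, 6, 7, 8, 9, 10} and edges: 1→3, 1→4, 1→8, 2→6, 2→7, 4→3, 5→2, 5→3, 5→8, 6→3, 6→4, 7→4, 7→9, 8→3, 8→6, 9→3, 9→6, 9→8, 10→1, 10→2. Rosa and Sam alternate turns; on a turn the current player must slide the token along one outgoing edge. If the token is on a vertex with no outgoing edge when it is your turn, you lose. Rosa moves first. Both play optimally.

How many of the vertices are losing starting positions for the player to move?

Positions with no move are L. A position that does have a move is losing for the player to move precisely when every available move leads to a winning position for the opponent. Fill in the labels:
Every edge goes from a vertex to one that appears earlier in the order 3, 4, 6, 8, 9, 7, 2, 1, 5, 10, so processing vertices in that order labels each vertex after all of its successors.
3: no outgoing edge → L
4: →3(L), so W
6: →3(L), so W
8: →3(L), so W
9: →3(L), so W
7: →9(W), 4(W) — all W, so L
2: →7(L), so W
1: →3(L), so W
5: →3(L), so W
10: →1(W), 2(W) — all W, so L
The L vertices are 3, 7, 10; that is 3 in all.

3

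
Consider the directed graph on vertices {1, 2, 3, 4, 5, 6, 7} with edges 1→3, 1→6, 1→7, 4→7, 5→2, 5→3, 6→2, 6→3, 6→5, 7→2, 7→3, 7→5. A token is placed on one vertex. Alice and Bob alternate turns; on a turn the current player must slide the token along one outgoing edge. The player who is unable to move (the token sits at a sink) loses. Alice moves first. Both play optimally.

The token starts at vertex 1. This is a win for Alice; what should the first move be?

Move to 3.

Positions with no move are L. A position that does have a move is losing for the player to move precisely when every available move leads to a winning position for the opponent. Fill in the labels:
Every edge goes from a vertex to one that appears earlier in the order 2, 3, 5, 6, 7, 4, 1, so processing vertices in that order labels each vertex after all of its successors.
2: no outgoing edge → L
3: no outgoing edge → L
5: can move to 3, which is L ⇒ W
6: can move to 3, which is L ⇒ W
7: can move to 3, which is L ⇒ W
4: the only move is to 7(W), a W ⇒ L
1: can move to 3, which is L ⇒ W
From 1, the L positions reachable in one move are: 3.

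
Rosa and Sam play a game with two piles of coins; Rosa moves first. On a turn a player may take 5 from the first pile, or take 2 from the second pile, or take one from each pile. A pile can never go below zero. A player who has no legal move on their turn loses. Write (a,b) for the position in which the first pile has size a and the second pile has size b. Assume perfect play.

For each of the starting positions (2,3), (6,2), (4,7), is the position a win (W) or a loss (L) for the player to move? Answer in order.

(2,3): L, (6,2): L, (4,7): W

Build the W/L table. Terminal = L. A non-terminal position is W if it has a move to some L; otherwise it is L.
No move ever increases a pile, so every position that can arise here has a ≤ 6 and b ≤ 7; it is enough to label the cells with 0 ≤ a ≤ 6 and 0 ≤ b ≤ 7.
Every move lowers a or b (never raises either), so fill the grid row by row in increasing a, and left to right within a row: each cell's successors are then already labelled.
      b=0  b=1  b=2  b=3  b=4  b=5  b=6  b=7
a=0:    L    L    W    W    L    L    W    W
a=1:    L    W    W    L    L    W    W    L
a=2:    L    W    W    L    W    W    L    L
a=3:    L    W    W    L    W    W    L    W
a=4:    L    W    W    L    W    W    L    W
a=5:    W    W    L    L    W    W    L    W
a=6:    W    L    L    W    W    L    L    W
Cells with no legal move (terminal, hence L): (0,0), (0,1), (1,0), (2,0), (3,0), (4,0).
The remaining L cells, each justified by listing all of its moves:
(0,4): L (sole option (0,2)(W) is W)
(0,5): L (sole option (0,3)(W) is W)
(1,3): L (options (1,1)(W), (0,2)(W) are all W)
(1,4): L (options (1,2)(W), (0,3)(W) are all W)
(1,7): L (options (1,5)(W), (0,6)(W) are all W)
(2,3): L (options (2,1)(W), (1,2)(W) are all W)
(2,6): L (options (2,4)(W), (1,5)(W) are all W)
(2,7): L (options (2,5)(W), (1,6)(W) are all W)
(3,3): L (options (3,1)(W), (2,2)(W) are all W)
(3,6): L (options (3,4)(W), (2,5)(W) are all W)
(4,3): L (options (4,1)(W), (3,2)(W) are all W)
(4,6): L (options (4,4)(W), (3,5)(W) are all W)
(5,2): L (options (0,2)(W), (5,0)(W), (4,1)(W) are all W)
(5,3): L (options (0,3)(W), (5,1)(W), (4,2)(W) are all W)
(5,6): L (options (0,6)(W), (5,4)(W), (4,5)(W) are all W)
(6,1): L (options (1,1)(W), (5,0)(W) are all W)
(6,2): L (options (1,2)(W), (6,0)(W), (5,1)(W) are all W)
(6,5): L (options (1,5)(W), (6,3)(W), (5,4)(W) are all W)
(6,6): L (options (1,6)(W), (6,4)(W), (5,5)(W) are all W)
Every other cell has at least one move into one of the L cells above, so it is W.
(2,3): one of the L cells justified above, so L
(6,2): one of the L cells justified above, so L
(4,7): the move to (3,6) reaches an L cell, so W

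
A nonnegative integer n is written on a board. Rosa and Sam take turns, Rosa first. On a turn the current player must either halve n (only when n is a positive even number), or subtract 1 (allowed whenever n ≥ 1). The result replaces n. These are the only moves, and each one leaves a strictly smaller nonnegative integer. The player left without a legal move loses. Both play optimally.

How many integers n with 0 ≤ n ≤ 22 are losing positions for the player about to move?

Compute win/loss labels from the base case upward. A position with no move is L. Any other position is W if it can reach an L in one move, else L.
n=0: no move → L
n=1: W (go to 0, an L position)
n=2: L (sole option 1(W) is W)
n=3: W (go to 2, an L position)
n=4: W (go to 2, an L position)
n=5: L (sole option 4(W) is W)
n=6: W (go to 5, an L position)
n=7: L (sole option 6(W) is W)
n=8: W (go to 7, an L position)
n=9: L (sole option 8(W) is W)
n=10: W (go to 5, an L position)
n=11: L (sole option 10(W) is W)
n=12: W (go to 11, an L position)
n=13: L (sole option 12(W) is W)
n=14: W (go to 7, an L position)
n=15: L (sole option 14(W) is W)
n=16: W (go to 15, an L position)
n=17: L (sole option 16(W) is W)
n=18: W (go to 9, an L position)
n=19: L (sole option 18(W) is W)
n=20: W (go to 19, an L position)
n=21: L (sole option 20(W) is W)
n=22: W (go to 11, an L position)
L entries with 0 ≤ n ≤ 22: n = 0, 2, 5, 7, 9, 11, 13, 15, 17, 19, 21; that makes 11.

11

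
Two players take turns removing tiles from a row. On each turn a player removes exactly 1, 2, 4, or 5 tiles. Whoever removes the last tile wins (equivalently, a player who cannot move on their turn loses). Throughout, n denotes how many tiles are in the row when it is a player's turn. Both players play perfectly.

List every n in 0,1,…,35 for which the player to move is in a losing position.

Classify positions by backward induction: terminal positions (no move available) are L. From any other position, the mover wins iff some move reaches an L.
n=0: no move → L
n=1: →0(L), so W
n=2: →0(L), so W
n=3: →2(W), 1(W) — all W, so L
n=4: →3(L), so W
n=5: →3(L), so W
n=6: →5(W), 4(W), 2(W), 1(W) — all W, so L
n=7: →6(L), so W
n=8: →6(L), so W
n=9: →8(W), 7(W), 5(W), 4(W) — all W, so L
n=10: →9(L), so W
n=11: →9(L), so W
n=12: →11(W), 10(W), 8(W), 7(W) — all W, so L
n=13: →12(L), so W
n=14: →12(L), so W
n=15: →14(W), 13(W), 11(W), 10(W) — all W, so L
n=16: →15(L), so W
n=17: →15(L), so W
n=18: →17(W), 16(W), 14(W), 13(W) — all W, so L
n=19: →18(L), so W
n=20: →18(L), so W
n=21: →20(W), 19(W), 17(W), 16(W) — all W, so L
n=22: →21(L), so W
n=23: →21(L), so W
n=24: →23(W), 22(W), 20(W), 19(W) — all W, so L
n=25: →24(L), so W
n=26: →24(L), so W
n=27: →26(W), 25(W), 23(W), 22(W) — all W, so L
n=28: →27(L), so W
n=29: →27(L), so W
n=30: →29(W), 28(W), 26(W), 25(W) — all W, so L
n=31: →30(L), so W
n=32: →30(L), so W
n=33: →32(W), 31(W), 29(W), 28(W) — all W, so L
n=34: →33(L), so W
n=35: →33(L), so W
Reading off the rows marked L gives the requested list; there are 12 such values of n.

0, 3, 6, 9, 12, 15, 18, 21, 24, 27, 30, 33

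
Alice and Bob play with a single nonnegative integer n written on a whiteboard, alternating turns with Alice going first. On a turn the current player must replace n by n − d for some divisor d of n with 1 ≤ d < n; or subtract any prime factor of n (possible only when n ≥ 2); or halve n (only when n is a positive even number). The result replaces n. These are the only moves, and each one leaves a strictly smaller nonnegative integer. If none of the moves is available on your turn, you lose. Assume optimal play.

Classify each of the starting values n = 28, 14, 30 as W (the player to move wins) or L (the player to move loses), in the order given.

28: W, 14: L, 30: W

Positions with no move are L. A position that does have a move is losing for the player to move precisely when every available move leads to a winning position for the opponent. Fill in the labels:
n=0: no move → L
n=1: no move → L
n=2: reaches L-position 0 → W
n=3: reaches L-position 0 → W
n=4: only reaches 2(W), 3(W), all W → L
n=5: reaches L-position 0 → W
n=6: reaches L-position 4 → W
n=7: reaches L-position 0 → W
n=8: reaches L-position 4 → W
n=9: only reaches 6(W), 8(W), all W → L
n=10: reaches L-position 9 → W
n=11: reaches L-position 0 → W
n=12: reaches L-position 9 → W
n=13: reaches L-position 0 → W
n=14: only reaches 7(W), 12(W), 13(W), all W → L
n=15: reaches L-position 14 → W
n=16: reaches L-position 14 → W
n=17: reaches L-position 0 → W
n=18: reaches L-position 9 → W
n=19: reaches L-position 0 → W
n=20: only reaches 10(W), 15(W), 16(W), 18(W), 19(W), all W → L
n=21: reaches L-position 14 → W
n=22: reaches L-position 20 → W
n=23: reaches L-position 0 → W
n=24: reaches L-position 20 → W
n=25: reaches L-position 20 → W
n=26: only reaches 13(W), 24(W), 25(W), all W → L
n=27: reaches L-position 26 → W
n=28: reaches L-position 14 → W
n=29: reaches L-position 0 → W
n=30: reaches L-position 20 → W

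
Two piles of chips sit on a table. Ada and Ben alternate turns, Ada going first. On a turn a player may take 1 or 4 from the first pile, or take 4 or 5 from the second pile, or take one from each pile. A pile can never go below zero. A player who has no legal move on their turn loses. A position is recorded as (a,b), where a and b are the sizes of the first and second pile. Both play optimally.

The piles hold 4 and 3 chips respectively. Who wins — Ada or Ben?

Ada wins.

Use the standard recursion: the mover loses at a terminal position; elsewhere, the mover wins exactly when some move hands the opponent an L position.
No move ever increases a pile, so every position that can arise here has a ≤ 4 and b ≤ 3; it is enough to label the cells with 0 ≤ a ≤ 4 and 0 ≤ b ≤ 3.
Every move lowers a or b (never raises either), so fill the grid row by row in increasing a, and left to right within a row: each cell's successors are then already labelled.
      b=0  b=1  b=2  b=3
a=0:    L    L    L    L
a=1:    W    W    W    W
a=2:    L    L    L    L
a=3:    W    W    W    W
a=4:    W    W    W    W
Cells with no legal move (terminal, hence L): (0,0), (0,1), (0,2), (0,3).
The remaining L cells, each justified by listing all of its moves:
(2,0): only reaches (1,0)(W), which is W → L
(2,1): only reaches (1,1)(W), (1,0)(W), all W → L
(2,2): only reaches (1,2)(W), (1,1)(W), all W → L
(2,3): only reaches (1,3)(W), (1,2)(W), all W → L
Every other cell has at least one move into one of the L cells above, so it is W.
From (4,3) Ada can move to (0,3), reaching an L position.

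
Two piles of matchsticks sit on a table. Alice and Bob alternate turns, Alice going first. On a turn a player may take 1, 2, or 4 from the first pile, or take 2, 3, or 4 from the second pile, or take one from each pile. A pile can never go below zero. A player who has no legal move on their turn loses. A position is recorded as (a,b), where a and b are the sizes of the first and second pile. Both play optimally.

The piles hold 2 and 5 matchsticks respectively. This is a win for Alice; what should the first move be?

Build the W/L table. Terminal = L. A non-terminal position is W if it has a move to some L; otherwise it is L.
No move ever increases a pile, so every position that can arise here has a ≤ 2 and b ≤ 5; it is enough to label the cells with 0 ≤ a ≤ 2 and 0 ≤ b ≤ 5.
Every move lowers a or b (never raises either), so fill the grid row by row in increasing a, and left to right within a row: each cell's successors are then already labelled.
      b=0  b=1  b=2  b=3  b=4  b=5
a=0:    L    L    W    W    W    W
a=1:    W    W    W    L    L    W
a=2:    W    W    L    W    W    W
Cells with no legal move (terminal, hence L): (0,0), (0,1).
The remaining L cells, each justified by listing all of its moves:
(1,3): moves to (0,3)(W), (1,1)(W), (1,0)(W), (0,2)(W); every one is W ⇒ L
(1,4): moves to (0,4)(W), (1,2)(W), (1,1)(W), (1,0)(W), (0,3)(W); every one is W ⇒ L
(2,2): moves to (1,2)(W), (0,2)(W), (2,0)(W), (1,1)(W); every one is W ⇒ L
Every other cell has at least one move into one of the L cells above, so it is W.
From (2,5), the L positions reachable in one move are: (2,2), (1,4). Any move reaching one of these is winning.

Move to (2,2).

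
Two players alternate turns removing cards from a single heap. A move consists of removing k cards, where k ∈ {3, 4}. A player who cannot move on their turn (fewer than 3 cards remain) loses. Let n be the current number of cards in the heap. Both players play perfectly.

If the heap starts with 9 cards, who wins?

Compute win/loss labels from the base case upward. A position with no move is L. Any other position is W if it can reach an L in one move, else L.
n=0: no move → L
n=1: no move → L
n=2: no move → L
n=3: →0(L), so W
n=4: →1(L), so W
n=5: →2(L), so W
n=6: →2(L), so W
n=7: →4(W), 3(W) — all W, so L
n=8: →5(W), 4(W) — all W, so L
n=9: →6(W), 5(W) — all W, so L
Every move from 9 reaches a W position, so the mover loses.

The second player wins.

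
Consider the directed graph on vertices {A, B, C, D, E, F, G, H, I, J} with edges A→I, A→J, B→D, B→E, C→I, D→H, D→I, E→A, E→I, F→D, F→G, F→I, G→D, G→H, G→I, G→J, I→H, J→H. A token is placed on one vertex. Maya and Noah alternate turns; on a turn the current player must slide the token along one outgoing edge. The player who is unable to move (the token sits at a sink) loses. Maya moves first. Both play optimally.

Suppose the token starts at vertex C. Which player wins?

Classify positions by backward induction: terminal positions (no move available) are L. From any other position, the mover wins iff some move reaches an L.
Every edge goes from a vertex to one that appears earlier in the order H, I, D, J, C, G, F, A, E, B, so processing vertices in that order labels each vertex after all of its successors.
H: no outgoing edge → L
I: can move to H, which is L ⇒ W
D: can move to H, which is L ⇒ W
J: can move to H, which is L ⇒ W
C: the only move is to I(W), a W ⇒ L
G: can move to H, which is L ⇒ W
F: moves to G(W), D(W), I(W); every one is W ⇒ L
A: moves to J(W), I(W); every one is W ⇒ L
E: can move to A, which is L ⇒ W
B: moves to E(W), D(W); every one is W ⇒ L
The starting position C is L: whatever Maya does, the opponent receives a W position.

Noah wins.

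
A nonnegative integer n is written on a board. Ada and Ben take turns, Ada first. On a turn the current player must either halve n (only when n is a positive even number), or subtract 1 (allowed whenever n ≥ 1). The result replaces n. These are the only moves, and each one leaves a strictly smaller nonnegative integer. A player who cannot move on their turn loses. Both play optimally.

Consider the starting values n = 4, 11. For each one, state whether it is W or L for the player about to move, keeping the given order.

4: W, 11: L

Work bottom-up. With no move the player to move loses. Otherwise the position is W if at least one move leads to an L position for the opponent, and L if every move leads to a W.
n=0: no move → L
n=1: reaches L-position 0 → W
n=2: only reaches 1(W), which is W → L
n=3: reaches L-position 2 → W
n=4: reaches L-position 2 → W
n=5: only reaches 4(W), which is W → L
n=6: reaches L-position 5 → W
n=7: only reaches 6(W), which is W → L
n=8: reaches L-position 7 → W
n=9: only reaches 8(W), which is W → L
n=10: reaches L-position 5 → W
n=11: only reaches 10(W), which is W → L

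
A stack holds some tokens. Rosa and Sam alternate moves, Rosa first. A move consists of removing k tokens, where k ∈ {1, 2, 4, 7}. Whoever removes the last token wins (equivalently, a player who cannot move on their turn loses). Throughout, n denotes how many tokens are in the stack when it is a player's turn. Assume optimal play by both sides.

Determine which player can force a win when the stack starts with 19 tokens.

Rosa wins.

Compute win/loss labels from the base case upward. A position with no move is L. Any other position is W if it can reach an L in one move, else L.
n=0: no move → L
n=1: →0(L), so W
n=2: →0(L), so W
n=3: →2(W), 1(W) — all W, so L
n=4: →3(L), so W
n=5: →3(L), so W
n=6: →5(W), 4(W), 2(W) — all W, so L
n=7: →6(L), so W
n=8: →6(L), so W
n=9: →8(W), 7(W), 5(W), 2(W) — all W, so L
n=10: →9(L), so W
n=11: →9(L), so W
n=12: →11(W), 10(W), 8(W), 5(W) — all W, so L
n=13: →12(L), so W
n=14: →12(L), so W
n=15: →14(W), 13(W), 11(W), 8(W) — all W, so L
n=16: →15(L), so W
n=17: →15(L), so W
n=18: →17(W), 16(W), 14(W), 11(W) — all W, so L
n=19: →18(L), so W
From 19 Rosa can remove 1, leaving 18, reaching an L position.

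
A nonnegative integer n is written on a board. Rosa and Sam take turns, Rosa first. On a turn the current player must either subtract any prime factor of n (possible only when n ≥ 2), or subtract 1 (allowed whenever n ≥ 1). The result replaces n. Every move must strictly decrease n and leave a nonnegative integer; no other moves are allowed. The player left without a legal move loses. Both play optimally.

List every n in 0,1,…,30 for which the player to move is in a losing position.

0, 4, 8, 12, 16, 20, 24, 28

Compute win/loss labels from the base case upward. A position with no move is L. Any other position is W if it can reach an L in one move, else L.
n=0: no move → L
n=1: W (go to 0, an L position)
n=2: W (go to 0, an L position)
n=3: W (go to 0, an L position)
n=4: L (options 2(W), 3(W) are all W)
n=5: W (go to 0, an L position)
n=6: W (go to 4, an L position)
n=7: W (go to 0, an L position)
n=8: L (options 6(W), 7(W) are all W)
n=9: W (go to 8, an L position)
n=10: W (go to 8, an L position)
n=11: W (go to 0, an L position)
n=12: L (options 9(W), 10(W), 11(W) are all W)
n=13: W (go to 0, an L position)
n=14: W (go to 12, an L position)
n=15: W (go to 12, an L position)
n=16: L (options 14(W), 15(W) are all W)
n=17: W (go to 0, an L position)
n=18: W (go to 16, an L position)
n=19: W (go to 0, an L position)
n=20: L (options 15(W), 18(W), 19(W) are all W)
n=21: W (go to 20, an L position)
n=22: W (go to 20, an L position)
n=23: W (go to 0, an L position)
n=24: L (options 21(W), 22(W), 23(W) are all W)
n=25: W (go to 20, an L position)
n=26: W (go to 24, an L position)
n=27: W (go to 24, an L position)
n=28: L (options 21(W), 26(W), 27(W) are all W)
n=29: W (go to 0, an L position)
n=30: W (go to 28, an L position)
Reading off the rows marked L gives the requested list; there are 8 such values of n.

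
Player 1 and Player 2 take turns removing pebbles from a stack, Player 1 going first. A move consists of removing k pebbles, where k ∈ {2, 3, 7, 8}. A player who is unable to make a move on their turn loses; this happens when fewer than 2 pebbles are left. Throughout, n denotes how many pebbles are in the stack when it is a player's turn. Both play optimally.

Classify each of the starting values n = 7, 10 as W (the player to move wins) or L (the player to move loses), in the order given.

Work bottom-up. With no move the player to move loses. Otherwise the position is W if at least one move leads to an L position for the opponent, and L if every move leads to a W.
n=0: no move → L
n=1: no move → L
n=2: can move to 0, which is L ⇒ W
n=3: can move to 1, which is L ⇒ W
n=4: can move to 1, which is L ⇒ W
n=5: moves to 3(W), 2(W); every one is W ⇒ L
n=6: moves to 4(W), 3(W); every one is W ⇒ L
n=7: can move to 5, which is L ⇒ W
n=8: can move to 6, which is L ⇒ W
n=9: can move to 6, which is L ⇒ W
n=10: moves to 8(W), 7(W), 3(W), 2(W); every one is W ⇒ L

7: W, 10: L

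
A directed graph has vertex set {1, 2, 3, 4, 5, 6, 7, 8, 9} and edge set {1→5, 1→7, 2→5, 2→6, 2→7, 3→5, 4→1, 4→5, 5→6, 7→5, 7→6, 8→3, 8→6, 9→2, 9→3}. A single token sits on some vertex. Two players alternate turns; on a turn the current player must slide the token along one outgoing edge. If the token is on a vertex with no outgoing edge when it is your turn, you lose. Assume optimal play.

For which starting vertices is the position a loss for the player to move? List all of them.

1, 3, 6

Use the standard recursion: the mover loses at a terminal position; elsewhere, the mover wins exactly when some move hands the opponent an L position.
Every edge goes from a vertex to one that appears earlier in the order 6, 5, 7, 3, 2, 1, 9, 8, 4, so processing vertices in that order labels each vertex after all of its successors.
6: no outgoing edge → L
5: can move to 6, which is L ⇒ W
7: can move to 6, which is L ⇒ W
3: the only move is to 5(W), a W ⇒ L
2: can move to 6, which is L ⇒ W
1: moves to 7(W), 5(W); every one is W ⇒ L
9: can move to 3, which is L ⇒ W
8: can move to 3, which is L ⇒ W
4: can move to 1, which is L ⇒ W
The losing starting vertices are exactly the entries labelled L in this table (3 of them).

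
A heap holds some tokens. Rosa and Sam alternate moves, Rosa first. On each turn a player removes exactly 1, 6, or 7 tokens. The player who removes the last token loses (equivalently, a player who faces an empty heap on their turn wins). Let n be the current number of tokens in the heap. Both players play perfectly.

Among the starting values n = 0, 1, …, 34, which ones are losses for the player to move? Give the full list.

1, 3, 5, 13, 15, 17, 25, 27, 29

Label each position W (a win for the player to move) or L (a loss). A position with no legal move is W; any other position is W exactly when some move reaches an L, and L when every move reaches a W.
n=0: no move; the opponent has just taken the last token and therefore loses → W
n=1: the only move is to 0(W), a W ⇒ L
n=2: can move to 1, which is L ⇒ W
n=3: the only move is to 2(W), a W ⇒ L
n=4: can move to 3, which is L ⇒ W
n=5: the only move is to 4(W), a W ⇒ L
n=6: can move to 5, which is L ⇒ W
n=7: can move to 1, which is L ⇒ W
n=8: can move to 1, which is L ⇒ W
n=9: can move to 3, which is L ⇒ W
n=10: can move to 3, which is L ⇒ W
n=11: can move to 5, which is L ⇒ W
n=12: can move to 5, which is L ⇒ W
n=13: moves to 12(W), 7(W), 6(W); every one is W ⇒ L
n=14: can move to 13, which is L ⇒ W
n=15: moves to 14(W), 9(W), 8(W); every one is W ⇒ L
n=16: can move to 15, which is L ⇒ W
n=17: moves to 16(W), 11(W), 10(W); every one is W ⇒ L
n=18: can move to 17, which is L ⇒ W
n=19: can move to 13, which is L ⇒ W
n=20: can move to 13, which is L ⇒ W
n=21: can move to 15, which is L ⇒ W
n=22: can move to 15, which is L ⇒ W
n=23: can move to 17, which is L ⇒ W
n=24: can move to 17, which is L ⇒ W
n=25: moves to 24(W), 19(W), 18(W); every one is W ⇒ L
n=26: can move to 25, which is L ⇒ W
n=27: moves to 26(W), 21(W), 20(W); every one is W ⇒ L
n=28: can move to 27, which is L ⇒ W
n=29: moves to 28(W), 23(W), 22(W); every one is W ⇒ L
n=30: can move to 29, which is L ⇒ W
n=31: can move to 25, which is L ⇒ W
n=32: can move to 25, which is L ⇒ W
n=33: can move to 27, which is L ⇒ W
n=34: can move to 27, which is L ⇒ W
The losing starting values of n are exactly the entries labelled L in this table (9 of them).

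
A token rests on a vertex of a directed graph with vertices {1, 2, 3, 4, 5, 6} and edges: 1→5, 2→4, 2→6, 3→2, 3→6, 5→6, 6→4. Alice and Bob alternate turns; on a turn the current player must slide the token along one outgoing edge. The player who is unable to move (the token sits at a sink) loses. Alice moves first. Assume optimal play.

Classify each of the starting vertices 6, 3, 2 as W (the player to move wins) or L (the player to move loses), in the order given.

Positions with no move are L. A position that does have a move is losing for the player to move precisely when every available move leads to a winning position for the opponent. Fill in the labels:
Every edge goes from a vertex to one that appears earlier in the order 4, 6, 2, 5, 3, 1, so processing vertices in that order labels each vertex after all of its successors.
4: no outgoing edge → L
6: W (go to 4, an L position)
2: W (go to 4, an L position)
5: L (sole option 6(W) is W)
3: L (options 2(W), 6(W) are all W)
1: W (go to 5, an L position)

6: W, 3: L, 2: W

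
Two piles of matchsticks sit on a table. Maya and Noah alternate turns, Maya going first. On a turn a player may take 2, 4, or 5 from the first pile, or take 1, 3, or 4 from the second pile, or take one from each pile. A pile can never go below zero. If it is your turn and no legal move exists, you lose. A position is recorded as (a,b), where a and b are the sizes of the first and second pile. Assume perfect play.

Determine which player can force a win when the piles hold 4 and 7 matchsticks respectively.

Maya wins.

Work bottom-up. With no move the player to move loses. Otherwise the position is W if at least one move leads to an L position for the opponent, and L if every move leads to a W.
No move ever increases a pile, so every position that can arise here has a ≤ 4 and b ≤ 7; it is enough to label the cells with 0 ≤ a ≤ 4 and 0 ≤ b ≤ 7.
Every move lowers a or b (never raises either), so fill the grid row by row in increasing a, and left to right within a row: each cell's successors are then already labelled.
      b=0  b=1  b=2  b=3  b=4  b=5  b=6  b=7
a=0:    L    W    L    W    W    W    W    L
a=1:    L    W    L    W    W    W    W    L
a=2:    W    W    W    W    L    W    L    W
a=3:    W    L    W    L    W    W    W    W
a=4:    W    L    W    L    W    W    W    W
Cells with no legal move (terminal, hence L): (0,0), (1,0).
The remaining L cells, each justified by listing all of its moves:
(0,2): →(0,1)(W) only, which is W, so L
(0,7): →(0,6)(W), (0,4)(W), (0,3)(W) — all W, so L
(1,2): →(1,1)(W), (0,1)(W) — all W, so L
(1,7): →(1,6)(W), (1,4)(W), (1,3)(W), (0,6)(W) — all W, so L
(2,4): →(0,4)(W), (2,3)(W), (2,1)(W), (2,0)(W), (1,3)(W) — all W, so L
(2,6): →(0,6)(W), (2,5)(W), (2,3)(W), (2,2)(W), (1,5)(W) — all W, so L
(3,1): →(1,1)(W), (3,0)(W), (2,0)(W) — all W, so L
(3,3): →(1,3)(W), (3,2)(W), (3,0)(W), (2,2)(W) — all W, so L
(4,1): →(2,1)(W), (0,1)(W), (4,0)(W), (3,0)(W) — all W, so L
(4,3): →(2,3)(W), (0,3)(W), (4,2)(W), (4,0)(W), (3,2)(W) — all W, so L
Every other cell has at least one move into one of the L cells above, so it is W.
From (4,7) Maya can move to (0,7), reaching an L position.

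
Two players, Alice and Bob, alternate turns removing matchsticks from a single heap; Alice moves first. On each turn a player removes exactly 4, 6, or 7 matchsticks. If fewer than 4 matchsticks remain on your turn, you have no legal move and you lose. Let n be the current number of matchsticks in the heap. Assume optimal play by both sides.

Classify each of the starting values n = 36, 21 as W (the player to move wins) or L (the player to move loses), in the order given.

36: L, 21: W

Classify positions by backward induction: terminal positions (no move available) are L. From any other position, the mover wins iff some move reaches an L.
n=0: no move → L
n=1: no move → L
n=2: no move → L
n=3: no move → L
n=4: →0(L), so W
n=5: →1(L), so W
n=6: →2(L), so W
n=7: →3(L), so W
n=8: →2(L), so W
n=9: →3(L), so W
n=10: →3(L), so W
n=11: →7(W), 5(W), 4(W) — all W, so L
n=12: →8(W), 6(W), 5(W) — all W, so L
n=13: →9(W), 7(W), 6(W) — all W, so L
n=14: →10(W), 8(W), 7(W) — all W, so L
n=15: →11(L), so W
n=16: →12(L), so W
n=17: →13(L), so W
n=18: →14(L), so W
n=19: →13(L), so W
n=20: →14(L), so W
n=21: →14(L), so W
n=22: →18(W), 16(W), 15(W) — all W, so L
n=23: →19(W), 17(W), 16(W) — all W, so L
n=24: →20(W), 18(W), 17(W) — all W, so L
n=25: →21(W), 19(W), 18(W) — all W, so L
n=26: →22(L), so W
n=27: →23(L), so W
n=28: →24(L), so W
n=29: →25(L), so W
n=30: →24(L), so W
n=31: →25(L), so W
n=32: →25(L), so W
n=33: →29(W), 27(W), 26(W) — all W, so L
n=34: →30(W), 28(W), 27(W) — all W, so L
n=35: →31(W), 29(W), 28(W) — all W, so L
n=36: →32(W), 30(W), 29(W) — all W, so L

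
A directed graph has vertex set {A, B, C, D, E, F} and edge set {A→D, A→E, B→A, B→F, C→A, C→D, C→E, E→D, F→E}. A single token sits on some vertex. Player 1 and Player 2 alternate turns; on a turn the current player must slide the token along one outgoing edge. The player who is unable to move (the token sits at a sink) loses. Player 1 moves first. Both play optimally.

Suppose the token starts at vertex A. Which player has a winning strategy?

Label each position W (a win for the player to move) or L (a loss). A position with no legal move is L; any other position is W exactly when some move reaches an L, and L when every move reaches a W.
Every edge goes from a vertex to one that appears earlier in the order D, E, A, F, C, B, so processing vertices in that order labels each vertex after all of its successors.
D: no outgoing edge → L
E: →D(L), so W
A: →D(L), so W
F: →E(W) only, which is W, so L
C: →D(L), so W
B: →F(L), so W
The starting position A is W: Player 1 should move to D, handing over an L position.

Player 1 wins.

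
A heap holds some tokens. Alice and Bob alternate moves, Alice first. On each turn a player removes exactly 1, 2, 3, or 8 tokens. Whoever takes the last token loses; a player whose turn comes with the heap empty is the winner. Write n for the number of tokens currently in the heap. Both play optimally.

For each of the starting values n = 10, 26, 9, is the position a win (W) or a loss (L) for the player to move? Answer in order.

Build the W/L table. Terminal = W. A non-terminal position is W if it has a move to some L; otherwise it is L.
n=0: no move; the opponent has just taken the last token and therefore loses → W
n=1: →0(W) only, which is W, so L
n=2: →1(L), so W
n=3: →1(L), so W
n=4: →1(L), so W
n=5: →4(W), 3(W), 2(W) — all W, so L
n=6: →5(L), so W
n=7: →5(L), so W
n=8: →5(L), so W
n=9: →1(L), so W
n=10: →9(W), 8(W), 7(W), 2(W) — all W, so L
n=11: →10(L), so W
n=12: →10(L), so W
n=13: →10(L), so W
n=14: →13(W), 12(W), 11(W), 6(W) — all W, so L
n=15: →14(L), so W
n=16: →14(L), so W
n=17: →14(L), so W
n=18: →10(L), so W
n=19: →18(W), 17(W), 16(W), 11(W) — all W, so L
n=20: →19(L), so W
n=21: →19(L), so W
n=22: →19(L), so W
n=23: →22(W), 21(W), 20(W), 15(W) — all W, so L
n=24: →23(L), so W
n=25: →23(L), so W
n=26: →23(L), so W

10: L, 26: W, 9: W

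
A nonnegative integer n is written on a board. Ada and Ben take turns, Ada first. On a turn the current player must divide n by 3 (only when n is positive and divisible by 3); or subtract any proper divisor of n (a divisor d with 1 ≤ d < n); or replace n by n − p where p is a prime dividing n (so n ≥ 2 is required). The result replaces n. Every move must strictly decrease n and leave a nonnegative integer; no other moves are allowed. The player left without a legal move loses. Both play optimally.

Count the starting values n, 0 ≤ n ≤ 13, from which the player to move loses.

4

Build the W/L table. Terminal = L. A non-terminal position is W if it has a move to some L; otherwise it is L.
n=0: no move → L
n=1: no move → L
n=2: W (go to 0, an L position)
n=3: W (go to 0, an L position)
n=4: L (options 2(W), 3(W) are all W)
n=5: W (go to 0, an L position)
n=6: W (go to 4, an L position)
n=7: W (go to 0, an L position)
n=8: W (go to 4, an L position)
n=9: L (options 3(W), 6(W), 8(W) are all W)
n=10: W (go to 9, an L position)
n=11: W (go to 0, an L position)
n=12: W (go to 4, an L position)
n=13: W (go to 0, an L position)
L entries with 0 ≤ n ≤ 13: n = 0, 1, 4, 9; that makes 4.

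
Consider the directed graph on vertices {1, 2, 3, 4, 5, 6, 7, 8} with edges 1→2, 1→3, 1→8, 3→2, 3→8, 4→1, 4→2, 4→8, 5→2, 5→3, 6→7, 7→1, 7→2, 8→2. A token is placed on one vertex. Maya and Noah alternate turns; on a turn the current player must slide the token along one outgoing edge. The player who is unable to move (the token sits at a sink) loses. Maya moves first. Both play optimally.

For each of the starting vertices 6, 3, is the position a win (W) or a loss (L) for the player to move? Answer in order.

Label each position W (a win for the player to move) or L (a loss). A position with no legal move is L; any other position is W exactly when some move reaches an L, and L when every move reaches a W.
Every edge goes from a vertex to one that appears earlier in the order 2, 8, 3, 1, 7, 4, 6, 5, so processing vertices in that order labels each vertex after all of its successors.
2: no outgoing edge → L
8: →2(L), so W
3: →2(L), so W
1: →2(L), so W
7: →2(L), so W
4: →2(L), so W
6: →7(W) only, which is W, so L
5: →2(L), so W

6: L, 3: W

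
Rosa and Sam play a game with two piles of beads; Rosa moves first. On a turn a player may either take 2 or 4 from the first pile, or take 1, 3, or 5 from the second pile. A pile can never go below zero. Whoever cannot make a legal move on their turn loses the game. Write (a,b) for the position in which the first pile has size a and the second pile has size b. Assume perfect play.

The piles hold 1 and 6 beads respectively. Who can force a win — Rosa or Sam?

Sam wins.

Work bottom-up. With no move the player to move loses. Otherwise the position is W if at least one move leads to an L position for the opponent, and L if every move leads to a W.
No move ever increases a pile, so every position that can arise here has a ≤ 1 and b ≤ 6; it is enough to label the cells with 0 ≤ a ≤ 1 and 0 ≤ b ≤ 6.
Every move lowers a or b (never raises either), so fill the grid row by row in increasing a, and left to right within a row: each cell's successors are then already labelled.
      b=0  b=1  b=2  b=3  b=4  b=5  b=6
a=0:    L    W    L    W    L    W    L
a=1:    L    W    L    W    L    W    L
Cells with no legal move (terminal, hence L): (0,0), (1,0).
The remaining L cells, each justified by listing all of its moves:
(0,2): →(0,1)(W) only, which is W, so L
(0,4): →(0,3)(W), (0,1)(W) — all W, so L
(0,6): →(0,5)(W), (0,3)(W), (0,1)(W) — all W, so L
(1,2): →(1,1)(W) only, which is W, so L
(1,4): →(1,3)(W), (1,1)(W) — all W, so L
(1,6): →(1,5)(W), (1,3)(W), (1,1)(W) — all W, so L
Every other cell has at least one move into one of the L cells above, so it is W.
Every move from (1,6) reaches a W position, so the mover loses.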